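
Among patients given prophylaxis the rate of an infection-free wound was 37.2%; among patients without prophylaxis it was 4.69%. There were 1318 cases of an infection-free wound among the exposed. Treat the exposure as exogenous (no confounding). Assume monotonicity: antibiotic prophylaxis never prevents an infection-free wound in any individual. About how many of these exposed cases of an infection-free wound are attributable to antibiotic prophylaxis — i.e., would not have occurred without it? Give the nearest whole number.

p₁ = 0.372, p₀ = 0.0469.
PN = (p₁ − p₀)/p₁ = (0.372 − 0.0469) / 0.372 ≈ 0.87392.
Attributable cases ≈ PN × (exposed cases) = 0.87392 × 1318 ≈ 1151.83.

about 1152 cases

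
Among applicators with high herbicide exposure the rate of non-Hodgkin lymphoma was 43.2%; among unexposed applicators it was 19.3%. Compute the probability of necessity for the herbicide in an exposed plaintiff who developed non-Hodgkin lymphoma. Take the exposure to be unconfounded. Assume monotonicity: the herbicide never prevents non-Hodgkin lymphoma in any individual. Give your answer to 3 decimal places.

p₁ = 0.432, p₀ = 0.193.
Under exogeneity and monotonicity, PN = (p₁ − p₀) / p₁.
PN = (0.432 − 0.193) / 0.432 = 0.239 / 0.432 ≈ 0.5532

PN ≈ 0.553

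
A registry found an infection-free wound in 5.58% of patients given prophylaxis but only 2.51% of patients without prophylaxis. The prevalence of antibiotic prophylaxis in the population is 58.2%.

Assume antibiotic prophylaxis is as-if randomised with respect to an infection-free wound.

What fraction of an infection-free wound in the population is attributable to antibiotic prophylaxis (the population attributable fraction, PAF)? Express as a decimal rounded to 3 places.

PAF ≈ 0.416

p₁ = 0.0558, p₀ = 0.0251.
Overall risk P(Y=1) = π·p₁ + (1−π)·p₀ = 0.582×0.0558 + 0.418×0.0251 = 0.042967.
Under exogeneity, PAF = [P(Y=1) − p₀] / P(Y=1).
PAF = (0.042967 − 0.0251) / 0.042967 ≈ 0.4158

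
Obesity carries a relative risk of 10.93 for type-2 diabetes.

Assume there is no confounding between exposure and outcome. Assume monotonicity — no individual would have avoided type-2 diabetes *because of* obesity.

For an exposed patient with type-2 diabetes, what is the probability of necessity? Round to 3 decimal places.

Under exogeneity and monotonicity, PN = (RR − 1) / RR = 1 − 1/RR.
PN = (10.93 − 1) / 10.93 = 9.93 / 10.93 ≈ 0.9085

PN ≈ 0.909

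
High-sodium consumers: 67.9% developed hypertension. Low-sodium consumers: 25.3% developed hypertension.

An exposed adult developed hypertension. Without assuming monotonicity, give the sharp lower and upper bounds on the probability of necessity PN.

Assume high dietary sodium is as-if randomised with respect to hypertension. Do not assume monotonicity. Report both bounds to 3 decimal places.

0.627 ≤ PN ≤ 1.000

p₁ = 0.679, p₀ = 0.253.
Under exogeneity alone the bounds on PN are max{0,(p₁−p₀)/p₁} ≤ PN ≤ min{1,(1−p₀)/p₁}.
  lower = (p₁ − p₀)/p₁ = 0.426 / 0.679 ≈ 0.6274
  upper = min{1, (1 − p₀)/p₁} = 0.747 / 0.679 ≈ 1.1001 → capped at 1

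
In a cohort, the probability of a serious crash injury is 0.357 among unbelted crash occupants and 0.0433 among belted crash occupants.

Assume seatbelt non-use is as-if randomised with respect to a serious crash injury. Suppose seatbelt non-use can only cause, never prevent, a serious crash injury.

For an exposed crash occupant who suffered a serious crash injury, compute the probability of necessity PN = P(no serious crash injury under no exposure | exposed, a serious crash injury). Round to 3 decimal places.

PN ≈ 0.879

Let p₁ = 0.357, p₀ = 0.0433.
Under exogeneity and monotonicity, PN = (p₁ − p₀) / p₁.
PN = (0.357 − 0.0433) / 0.357 = 0.3137 / 0.357 ≈ 0.8787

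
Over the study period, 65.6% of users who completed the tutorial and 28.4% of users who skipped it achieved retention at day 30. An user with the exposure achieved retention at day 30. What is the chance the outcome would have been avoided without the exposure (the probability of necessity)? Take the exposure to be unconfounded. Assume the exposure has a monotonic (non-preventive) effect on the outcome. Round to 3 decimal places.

p₁ = 0.656, p₀ = 0.284.
Under exogeneity and monotonicity, PN = (p₁ − p₀) / p₁.
PN = (0.656 − 0.284) / 0.656 = 0.372 / 0.656 ≈ 0.5671

PN ≈ 0.567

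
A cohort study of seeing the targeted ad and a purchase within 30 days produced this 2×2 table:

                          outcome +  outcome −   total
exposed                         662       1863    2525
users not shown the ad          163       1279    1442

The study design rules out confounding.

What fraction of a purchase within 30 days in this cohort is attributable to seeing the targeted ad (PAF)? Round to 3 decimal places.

p₁ = P(outcome | exposed) = 662/2525 = 0.26218
p₀ = P(outcome | unexposed) = 163/1442 = 0.11304
Exposure prevalence π = 2525/3967 = 0.6365; overall risk P(Y=1) = 0.20797.
Under exogeneity, PAF = [P(Y=1) − p₀]/P(Y=1).
PAF = (0.20797 − 0.11304) / 0.20797 ≈ 0.4565

PAF ≈ 0.456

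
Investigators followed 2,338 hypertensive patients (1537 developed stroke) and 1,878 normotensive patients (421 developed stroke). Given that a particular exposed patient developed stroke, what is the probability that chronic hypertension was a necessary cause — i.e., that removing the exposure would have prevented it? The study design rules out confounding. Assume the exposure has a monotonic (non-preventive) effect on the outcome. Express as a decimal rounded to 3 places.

PN ≈ 0.659

p₁ = P(outcome | exposed) = 1537/2338 = 0.6574
p₀ = P(outcome | unexposed) = 421/1878 = 0.22417
Under exogeneity and monotonicity, PN = (p₁ − p₀) / p₁.
PN = (0.6574 − 0.22417) / 0.6574 = 0.43322 / 0.6574 ≈ 0.6590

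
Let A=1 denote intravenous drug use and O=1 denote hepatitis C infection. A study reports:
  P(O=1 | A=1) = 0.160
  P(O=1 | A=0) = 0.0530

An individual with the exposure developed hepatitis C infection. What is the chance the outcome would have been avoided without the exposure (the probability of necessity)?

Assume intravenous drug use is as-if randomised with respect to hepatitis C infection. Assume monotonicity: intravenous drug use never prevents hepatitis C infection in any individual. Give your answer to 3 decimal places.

PN ≈ 0.669

Let p₁ = 0.16, p₀ = 0.053.
Under exogeneity and monotonicity, PN = (p₁ − p₀) / p₁.
PN = (0.16 − 0.053) / 0.16 = 0.107 / 0.16 ≈ 0.6688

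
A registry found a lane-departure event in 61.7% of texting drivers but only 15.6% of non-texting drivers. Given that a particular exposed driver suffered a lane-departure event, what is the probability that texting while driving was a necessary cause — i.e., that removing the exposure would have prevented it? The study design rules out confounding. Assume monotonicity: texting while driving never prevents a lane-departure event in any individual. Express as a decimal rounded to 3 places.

PN ≈ 0.747

p₁ = 0.617, p₀ = 0.156.
Under exogeneity and monotonicity, PN = (p₁ − p₀) / p₁.
PN = (0.617 − 0.156) / 0.617 = 0.461 / 0.617 ≈ 0.7472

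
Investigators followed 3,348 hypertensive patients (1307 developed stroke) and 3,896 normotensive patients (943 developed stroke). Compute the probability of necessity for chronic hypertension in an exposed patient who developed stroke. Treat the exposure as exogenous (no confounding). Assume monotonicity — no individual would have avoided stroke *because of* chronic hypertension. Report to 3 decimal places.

PN ≈ 0.380

p₁ = P(outcome | exposed) = 1307/3348 = 0.39038
p₀ = P(outcome | unexposed) = 943/3896 = 0.24204
Under exogeneity and monotonicity, PN = (p₁ − p₀) / p₁.
PN = (0.39038 − 0.24204) / 0.39038 = 0.14834 / 0.39038 ≈ 0.3800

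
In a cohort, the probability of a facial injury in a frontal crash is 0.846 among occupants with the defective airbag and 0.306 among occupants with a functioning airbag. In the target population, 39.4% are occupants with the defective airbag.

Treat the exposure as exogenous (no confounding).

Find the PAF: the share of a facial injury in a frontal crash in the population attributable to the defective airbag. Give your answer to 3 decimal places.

Let p₁ = 0.846, p₀ = 0.306.
Overall risk P(Y=1) = π·p₁ + (1−π)·p₀ = 0.394×0.846 + 0.606×0.306 = 0.51876.
Under exogeneity, PAF = [P(Y=1) − p₀] / P(Y=1).
PAF = (0.51876 − 0.306) / 0.51876 ≈ 0.4101

PAF ≈ 0.410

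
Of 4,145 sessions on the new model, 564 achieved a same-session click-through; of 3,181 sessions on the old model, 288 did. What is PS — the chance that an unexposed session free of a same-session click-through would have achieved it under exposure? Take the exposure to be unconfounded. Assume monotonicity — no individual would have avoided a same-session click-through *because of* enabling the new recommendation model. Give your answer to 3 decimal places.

p₁ = P(outcome | exposed) = 564/4145 = 0.13607
p₀ = P(outcome | unexposed) = 288/3181 = 0.090538
Under exogeneity and monotonicity, PS = (p₁ − p₀) / (1 − p₀).
PS = (0.13607 − 0.090538) / (1 − 0.090538) = 0.04553 / 0.90946 ≈ 0.0501

PS ≈ 0.050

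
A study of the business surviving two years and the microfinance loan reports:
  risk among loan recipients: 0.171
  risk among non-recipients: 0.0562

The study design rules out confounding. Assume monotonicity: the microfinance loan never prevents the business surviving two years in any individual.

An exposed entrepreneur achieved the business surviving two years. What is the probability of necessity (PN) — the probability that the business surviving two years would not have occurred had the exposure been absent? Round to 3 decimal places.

Let p₁ = 0.171, p₀ = 0.0562.
Under exogeneity and monotonicity, PN = (p₁ − p₀) / p₁.
PN = (0.171 − 0.0562) / 0.171 = 0.1148 / 0.171 ≈ 0.6713

PN ≈ 0.671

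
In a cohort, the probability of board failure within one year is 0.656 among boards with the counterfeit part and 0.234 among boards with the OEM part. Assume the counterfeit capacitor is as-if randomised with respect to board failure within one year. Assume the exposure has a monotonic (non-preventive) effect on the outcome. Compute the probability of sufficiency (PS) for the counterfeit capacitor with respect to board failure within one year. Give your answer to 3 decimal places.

Let p₁ = 0.656, p₀ = 0.234.
Under exogeneity and monotonicity, PS = (p₁ − p₀) / (1 − p₀).
PS = (0.656 − 0.234) / (1 − 0.234) = 0.422 / 0.766 ≈ 0.5509

PS ≈ 0.551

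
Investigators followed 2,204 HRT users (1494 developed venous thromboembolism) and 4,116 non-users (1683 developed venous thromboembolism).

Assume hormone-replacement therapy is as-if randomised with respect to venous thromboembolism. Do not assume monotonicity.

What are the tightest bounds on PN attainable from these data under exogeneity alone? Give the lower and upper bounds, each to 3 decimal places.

0.397 ≤ PN ≤ 0.872

p₁ = P(outcome | exposed) = 1494/2204 = 0.67786
p₀ = P(outcome | unexposed) = 1683/4116 = 0.40889
Under exogeneity alone the bounds on PN are max{0,(p₁−p₀)/p₁} ≤ PN ≤ min{1,(1−p₀)/p₁}.
  lower = (p₁ − p₀)/p₁ = 0.26897 / 0.67786 ≈ 0.3968
  upper = min{1, (1 − p₀)/p₁} = 0.59111 / 0.67786 ≈ 0.8720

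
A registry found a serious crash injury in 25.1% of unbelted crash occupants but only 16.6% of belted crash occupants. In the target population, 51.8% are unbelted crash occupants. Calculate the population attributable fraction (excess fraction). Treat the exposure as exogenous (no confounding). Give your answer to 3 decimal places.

p₁ = 0.251, p₀ = 0.166.
Overall risk P(Y=1) = π·p₁ + (1−π)·p₀ = 0.518×0.251 + 0.482×0.166 = 0.21003.
Under exogeneity, PAF = [P(Y=1) − p₀] / P(Y=1).
PAF = (0.21003 − 0.166) / 0.21003 ≈ 0.2096

PAF ≈ 0.210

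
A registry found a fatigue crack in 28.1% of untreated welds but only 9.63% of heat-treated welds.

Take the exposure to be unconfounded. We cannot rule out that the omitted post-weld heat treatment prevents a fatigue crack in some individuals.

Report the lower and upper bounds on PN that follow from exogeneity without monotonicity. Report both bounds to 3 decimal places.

p₁ = 0.281, p₀ = 0.0963.
Under exogeneity alone the bounds on PN are max{0,(p₁−p₀)/p₁} ≤ PN ≤ min{1,(1−p₀)/p₁}.
  lower = (p₁ − p₀)/p₁ = 0.1847 / 0.281 ≈ 0.6573
  upper = min{1, (1 − p₀)/p₁} = 0.9037 / 0.281 ≈ 3.2160 → capped at 1

0.657 ≤ PN ≤ 1.000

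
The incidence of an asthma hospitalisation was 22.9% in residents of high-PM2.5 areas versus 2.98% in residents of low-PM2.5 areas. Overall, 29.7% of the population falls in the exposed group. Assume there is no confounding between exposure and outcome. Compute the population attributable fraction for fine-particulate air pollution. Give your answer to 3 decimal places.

PAF ≈ 0.665

p₁ = 0.229, p₀ = 0.0298.
Overall risk P(Y=1) = π·p₁ + (1−π)·p₀ = 0.297×0.229 + 0.703×0.0298 = 0.088962.
Under exogeneity, PAF = [P(Y=1) − p₀] / P(Y=1).
PAF = (0.088962 − 0.0298) / 0.088962 ≈ 0.6650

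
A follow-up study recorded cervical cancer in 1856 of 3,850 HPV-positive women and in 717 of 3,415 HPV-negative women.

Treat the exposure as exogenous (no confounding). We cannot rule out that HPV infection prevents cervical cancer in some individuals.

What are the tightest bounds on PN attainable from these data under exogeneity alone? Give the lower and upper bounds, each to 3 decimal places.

0.564 ≤ PN ≤ 1.000

p₁ = P(outcome | exposed) = 1856/3850 = 0.48208
p₀ = P(outcome | unexposed) = 717/3415 = 0.20996
Under exogeneity alone the bounds on PN are max{0,(p₁−p₀)/p₁} ≤ PN ≤ min{1,(1−p₀)/p₁}.
  lower = (p₁ − p₀)/p₁ = 0.27212 / 0.48208 ≈ 0.5645
  upper = min{1, (1 − p₀)/p₁} = 0.79004 / 0.48208 ≈ 1.6388 → capped at 1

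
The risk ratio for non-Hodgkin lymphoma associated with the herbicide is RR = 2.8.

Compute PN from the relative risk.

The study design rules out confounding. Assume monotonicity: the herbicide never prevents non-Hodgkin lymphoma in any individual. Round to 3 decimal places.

Under exogeneity and monotonicity, PN = (RR − 1) / RR = 1 − 1/RR.
PN = (2.8 − 1) / 2.8 = 1.8 / 2.8 ≈ 0.6429

PN ≈ 0.643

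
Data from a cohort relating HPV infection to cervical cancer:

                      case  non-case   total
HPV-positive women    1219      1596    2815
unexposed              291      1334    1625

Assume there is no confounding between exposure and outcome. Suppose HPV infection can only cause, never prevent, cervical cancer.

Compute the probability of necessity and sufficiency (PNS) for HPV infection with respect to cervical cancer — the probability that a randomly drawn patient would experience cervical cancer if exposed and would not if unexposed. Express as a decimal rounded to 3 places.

PNS ≈ 0.254

p₁ = P(outcome | exposed) = 1219/2815 = 0.43304
p₀ = P(outcome | unexposed) = 291/1625 = 0.17908
Under exogeneity and monotonicity, PNS = p₁ − p₀.
PNS = 0.43304 − 0.17908 = 0.25396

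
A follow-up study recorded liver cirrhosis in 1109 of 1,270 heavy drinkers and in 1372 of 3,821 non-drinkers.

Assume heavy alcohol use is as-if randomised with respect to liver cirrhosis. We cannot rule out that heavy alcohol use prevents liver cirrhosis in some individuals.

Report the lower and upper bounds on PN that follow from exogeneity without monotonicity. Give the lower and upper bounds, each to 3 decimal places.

0.589 ≤ PN ≤ 0.734

p₁ = P(outcome | exposed) = 1109/1270 = 0.87323
p₀ = P(outcome | unexposed) = 1372/3821 = 0.35907
Under exogeneity alone the bounds on PN are max{0,(p₁−p₀)/p₁} ≤ PN ≤ min{1,(1−p₀)/p₁}.
  lower = (p₁ − p₀)/p₁ = 0.51416 / 0.87323 ≈ 0.5888
  upper = min{1, (1 − p₀)/p₁} = 0.64093 / 0.87323 ≈ 0.7340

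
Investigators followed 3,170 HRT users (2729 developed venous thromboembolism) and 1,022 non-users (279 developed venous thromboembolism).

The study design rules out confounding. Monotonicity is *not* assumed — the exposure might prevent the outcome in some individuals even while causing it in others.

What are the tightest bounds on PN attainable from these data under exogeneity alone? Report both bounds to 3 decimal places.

0.683 ≤ PN ≤ 0.844

p₁ = P(outcome | exposed) = 2729/3170 = 0.86088
p₀ = P(outcome | unexposed) = 279/1022 = 0.27299
Under exogeneity alone the bounds on PN are max{0,(p₁−p₀)/p₁} ≤ PN ≤ min{1,(1−p₀)/p₁}.
  lower = (p₁ − p₀)/p₁ = 0.58789 / 0.86088 ≈ 0.6829
  upper = min{1, (1 − p₀)/p₁} = 0.72701 / 0.86088 ≈ 0.8445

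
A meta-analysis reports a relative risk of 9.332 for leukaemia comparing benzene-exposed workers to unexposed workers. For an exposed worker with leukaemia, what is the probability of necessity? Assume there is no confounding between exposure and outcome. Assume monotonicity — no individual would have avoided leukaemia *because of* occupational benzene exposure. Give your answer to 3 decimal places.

Under exogeneity and monotonicity, PN = (RR − 1) / RR = 1 − 1/RR.
PN = (9.332 − 1) / 9.332 = 8.332 / 9.332 ≈ 0.8928

PN ≈ 0.893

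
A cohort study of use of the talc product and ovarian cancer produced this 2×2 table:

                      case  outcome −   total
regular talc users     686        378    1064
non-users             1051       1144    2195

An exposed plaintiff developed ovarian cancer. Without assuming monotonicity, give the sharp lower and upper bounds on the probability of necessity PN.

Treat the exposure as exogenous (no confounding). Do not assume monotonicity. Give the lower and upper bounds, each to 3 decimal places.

p₁ = P(outcome | exposed) = 686/1064 = 0.64474
p₀ = P(outcome | unexposed) = 1051/2195 = 0.47882
Under exogeneity alone the bounds on PN are max{0,(p₁−p₀)/p₁} ≤ PN ≤ min{1,(1−p₀)/p₁}.
  lower = (p₁ − p₀)/p₁ = 0.16592 / 0.64474 ≈ 0.2573
  upper = min{1, (1 − p₀)/p₁} = 0.52118 / 0.64474 ≈ 0.8084

0.257 ≤ PN ≤ 0.808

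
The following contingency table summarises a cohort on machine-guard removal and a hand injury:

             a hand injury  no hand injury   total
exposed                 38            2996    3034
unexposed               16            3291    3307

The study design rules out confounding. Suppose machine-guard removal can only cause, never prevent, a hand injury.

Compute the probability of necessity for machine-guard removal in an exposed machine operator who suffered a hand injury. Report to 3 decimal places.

PN ≈ 0.614

p₁ = P(outcome | exposed) = 38/3034 = 0.012525
p₀ = P(outcome | unexposed) = 16/3307 = 0.0048382
Under exogeneity and monotonicity, PN = (p₁ − p₀) / p₁.
PN = (0.012525 − 0.0048382) / 0.012525 = 0.0076865 / 0.012525 ≈ 0.6137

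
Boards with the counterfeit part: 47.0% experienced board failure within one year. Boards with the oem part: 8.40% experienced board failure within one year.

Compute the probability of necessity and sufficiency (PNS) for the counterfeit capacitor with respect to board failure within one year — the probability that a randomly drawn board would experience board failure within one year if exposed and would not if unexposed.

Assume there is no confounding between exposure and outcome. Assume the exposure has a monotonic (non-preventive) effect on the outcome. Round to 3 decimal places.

p₁ = 0.47, p₀ = 0.084.
Under exogeneity and monotonicity, PNS = p₁ − p₀.
PNS = 0.47 − 0.084 = 0.386

PNS ≈ 0.386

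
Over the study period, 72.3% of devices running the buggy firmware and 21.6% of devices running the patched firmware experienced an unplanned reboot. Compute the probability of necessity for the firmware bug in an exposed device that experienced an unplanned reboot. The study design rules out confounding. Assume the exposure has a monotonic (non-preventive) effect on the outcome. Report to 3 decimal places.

PN ≈ 0.701

p₁ = 0.723, p₀ = 0.216.
Under exogeneity and monotonicity, PN = (p₁ − p₀) / p₁.
PN = (0.723 − 0.216) / 0.723 = 0.507 / 0.723 ≈ 0.7012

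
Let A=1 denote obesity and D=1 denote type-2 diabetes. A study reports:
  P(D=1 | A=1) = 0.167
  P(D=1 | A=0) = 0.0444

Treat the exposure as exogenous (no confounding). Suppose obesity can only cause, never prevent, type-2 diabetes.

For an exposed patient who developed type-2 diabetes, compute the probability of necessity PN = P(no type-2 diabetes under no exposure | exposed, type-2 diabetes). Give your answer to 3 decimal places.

Let p₁ = 0.167, p₀ = 0.0444.
Under exogeneity and monotonicity, PN = (p₁ − p₀) / p₁.
PN = (0.167 − 0.0444) / 0.167 = 0.1226 / 0.167 ≈ 0.7341

PN ≈ 0.734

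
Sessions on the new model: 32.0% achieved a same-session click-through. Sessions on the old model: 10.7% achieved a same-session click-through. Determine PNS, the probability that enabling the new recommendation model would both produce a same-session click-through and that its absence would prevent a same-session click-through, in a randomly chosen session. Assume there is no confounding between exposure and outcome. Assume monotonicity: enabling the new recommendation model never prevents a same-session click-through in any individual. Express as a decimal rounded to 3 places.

p₁ = 0.32, p₀ = 0.107.
Under exogeneity and monotonicity, PNS = p₁ − p₀.
PNS = 0.32 − 0.107 = 0.213

PNS ≈ 0.213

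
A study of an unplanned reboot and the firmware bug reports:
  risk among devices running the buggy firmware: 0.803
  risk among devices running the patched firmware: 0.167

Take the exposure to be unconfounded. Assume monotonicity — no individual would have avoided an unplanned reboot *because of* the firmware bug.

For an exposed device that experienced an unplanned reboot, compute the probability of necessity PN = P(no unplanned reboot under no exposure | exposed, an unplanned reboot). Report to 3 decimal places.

Let p₁ = 0.803, p₀ = 0.167.
Under exogeneity and monotonicity, PN = (p₁ − p₀) / p₁.
PN = (0.803 − 0.167) / 0.803 = 0.636 / 0.803 ≈ 0.7920

PN ≈ 0.792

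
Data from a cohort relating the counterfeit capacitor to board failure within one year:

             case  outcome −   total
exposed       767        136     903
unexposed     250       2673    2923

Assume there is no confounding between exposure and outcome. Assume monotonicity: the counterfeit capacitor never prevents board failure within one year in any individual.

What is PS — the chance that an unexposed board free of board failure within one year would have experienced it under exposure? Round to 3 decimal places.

p₁ = P(outcome | exposed) = 767/903 = 0.84939
p₀ = P(outcome | unexposed) = 250/2923 = 0.085529
Under exogeneity and monotonicity, PS = (p₁ − p₀) / (1 − p₀).
PS = (0.84939 − 0.085529) / (1 − 0.085529) = 0.76386 / 0.91447 ≈ 0.8353

PS ≈ 0.835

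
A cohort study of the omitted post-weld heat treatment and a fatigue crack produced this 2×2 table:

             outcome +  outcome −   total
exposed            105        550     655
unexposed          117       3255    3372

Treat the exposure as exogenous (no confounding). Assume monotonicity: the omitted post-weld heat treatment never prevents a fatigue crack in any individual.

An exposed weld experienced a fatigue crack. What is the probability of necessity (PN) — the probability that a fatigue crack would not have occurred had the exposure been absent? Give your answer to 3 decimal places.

PN ≈ 0.784

p₁ = P(outcome | exposed) = 105/655 = 0.16031
p₀ = P(outcome | unexposed) = 117/3372 = 0.034698
Under exogeneity and monotonicity, PN = (p₁ − p₀) / p₁.
PN = (0.16031 − 0.034698) / 0.16031 = 0.12561 / 0.16031 ≈ 0.7836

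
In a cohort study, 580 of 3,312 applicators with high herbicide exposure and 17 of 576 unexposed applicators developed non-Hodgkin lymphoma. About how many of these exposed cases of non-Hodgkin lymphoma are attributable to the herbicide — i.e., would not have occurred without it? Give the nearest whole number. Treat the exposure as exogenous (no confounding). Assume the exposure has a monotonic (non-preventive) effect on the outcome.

about 482 cases

p₁ = P(outcome | exposed) = 580/3312 = 0.17512
p₀ = P(outcome | unexposed) = 17/576 = 0.029514
PN = (p₁ − p₀)/p₁ = (0.17512 − 0.029514) / 0.17512 ≈ 0.83147.
Attributable cases ≈ PN × (exposed cases) = 0.83147 × 580 ≈ 482.25.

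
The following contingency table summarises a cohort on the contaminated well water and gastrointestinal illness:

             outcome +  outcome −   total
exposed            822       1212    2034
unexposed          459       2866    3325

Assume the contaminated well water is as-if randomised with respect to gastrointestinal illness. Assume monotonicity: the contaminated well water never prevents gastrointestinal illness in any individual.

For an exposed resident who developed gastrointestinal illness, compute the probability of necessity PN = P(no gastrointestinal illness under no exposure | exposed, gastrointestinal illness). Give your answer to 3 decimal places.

p₁ = P(outcome | exposed) = 822/2034 = 0.40413
p₀ = P(outcome | unexposed) = 459/3325 = 0.13805
Under exogeneity and monotonicity, PN = (p₁ − p₀) / p₁.
PN = (0.40413 − 0.13805) / 0.40413 = 0.26608 / 0.40413 ≈ 0.6584

PN ≈ 0.658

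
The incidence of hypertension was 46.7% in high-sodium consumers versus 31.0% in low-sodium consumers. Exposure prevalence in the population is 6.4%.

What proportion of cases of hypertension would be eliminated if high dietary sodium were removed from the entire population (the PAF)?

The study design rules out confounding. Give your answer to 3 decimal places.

PAF ≈ 0.031

p₁ = 0.467, p₀ = 0.31.
Overall risk P(Y=1) = π·p₁ + (1−π)·p₀ = 0.064×0.467 + 0.936×0.31 = 0.32005.
Under exogeneity, PAF = [P(Y=1) − p₀] / P(Y=1).
PAF = (0.32005 − 0.31) / 0.32005 ≈ 0.0314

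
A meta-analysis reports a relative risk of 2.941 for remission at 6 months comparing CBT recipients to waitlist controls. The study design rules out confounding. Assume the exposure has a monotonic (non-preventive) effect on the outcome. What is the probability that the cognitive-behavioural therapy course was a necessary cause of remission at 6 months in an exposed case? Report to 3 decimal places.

PN ≈ 0.660

Under exogeneity and monotonicity, PN = (RR − 1) / RR = 1 − 1/RR.
PN = (2.941 − 1) / 2.941 = 1.941 / 2.941 ≈ 0.6600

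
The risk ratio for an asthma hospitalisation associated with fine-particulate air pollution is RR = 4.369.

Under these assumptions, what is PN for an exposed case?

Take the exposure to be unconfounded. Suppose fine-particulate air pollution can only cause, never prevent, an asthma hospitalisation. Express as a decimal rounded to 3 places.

PN ≈ 0.771

Under exogeneity and monotonicity, PN = (RR − 1) / RR = 1 − 1/RR.
PN = (4.369 − 1) / 4.369 = 3.369 / 4.369 ≈ 0.7711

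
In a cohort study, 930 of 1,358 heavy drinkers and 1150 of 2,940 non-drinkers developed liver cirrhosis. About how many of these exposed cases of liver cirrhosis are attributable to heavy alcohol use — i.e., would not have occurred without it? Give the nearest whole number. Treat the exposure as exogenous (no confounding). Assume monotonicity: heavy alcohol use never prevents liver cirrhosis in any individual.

about 399 cases

p₁ = P(outcome | exposed) = 930/1358 = 0.68483
p₀ = P(outcome | unexposed) = 1150/2940 = 0.39116
PN = (p₁ − p₀)/p₁ = (0.68483 − 0.39116) / 0.68483 ≈ 0.42883.
Attributable cases ≈ PN × (exposed cases) = 0.42883 × 930 ≈ 398.81.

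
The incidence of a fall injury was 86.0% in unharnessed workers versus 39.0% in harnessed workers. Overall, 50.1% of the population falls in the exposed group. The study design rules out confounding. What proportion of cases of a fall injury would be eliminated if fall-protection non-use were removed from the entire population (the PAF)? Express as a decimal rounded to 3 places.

PAF ≈ 0.376

p₁ = 0.86, p₀ = 0.39.
Overall risk P(Y=1) = π·p₁ + (1−π)·p₀ = 0.501×0.86 + 0.499×0.39 = 0.62547.
Under exogeneity, PAF = [P(Y=1) − p₀] / P(Y=1).
PAF = (0.62547 − 0.39) / 0.62547 ≈ 0.3765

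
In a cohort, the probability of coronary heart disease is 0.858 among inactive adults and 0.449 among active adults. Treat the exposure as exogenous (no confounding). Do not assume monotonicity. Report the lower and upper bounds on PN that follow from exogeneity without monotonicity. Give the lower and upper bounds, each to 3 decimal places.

0.477 ≤ PN ≤ 0.642

Let p₁ = 0.858, p₀ = 0.449.
Under exogeneity alone the bounds on PN are max{0,(p₁−p₀)/p₁} ≤ PN ≤ min{1,(1−p₀)/p₁}.
  lower = (p₁ − p₀)/p₁ = 0.409 / 0.858 ≈ 0.4767
  upper = min{1, (1 − p₀)/p₁} = 0.551 / 0.858 ≈ 0.6422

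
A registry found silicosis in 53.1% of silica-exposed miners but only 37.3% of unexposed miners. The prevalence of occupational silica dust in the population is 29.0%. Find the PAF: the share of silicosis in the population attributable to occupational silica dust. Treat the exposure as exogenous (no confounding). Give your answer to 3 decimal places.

PAF ≈ 0.109

p₁ = 0.531, p₀ = 0.373.
Overall risk P(Y=1) = π·p₁ + (1−π)·p₀ = 0.29×0.531 + 0.71×0.373 = 0.41882.
Under exogeneity, PAF = [P(Y=1) − p₀] / P(Y=1).
PAF = (0.41882 − 0.373) / 0.41882 ≈ 0.1094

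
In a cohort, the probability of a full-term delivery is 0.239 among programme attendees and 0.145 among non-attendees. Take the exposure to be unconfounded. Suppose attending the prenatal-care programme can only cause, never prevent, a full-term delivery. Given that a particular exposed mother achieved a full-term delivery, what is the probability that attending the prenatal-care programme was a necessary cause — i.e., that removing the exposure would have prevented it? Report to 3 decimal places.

PN ≈ 0.393

Let p₁ = 0.239, p₀ = 0.145.
Under exogeneity and monotonicity, PN = (p₁ − p₀) / p₁.
PN = (0.239 − 0.145) / 0.239 = 0.094 / 0.239 ≈ 0.3933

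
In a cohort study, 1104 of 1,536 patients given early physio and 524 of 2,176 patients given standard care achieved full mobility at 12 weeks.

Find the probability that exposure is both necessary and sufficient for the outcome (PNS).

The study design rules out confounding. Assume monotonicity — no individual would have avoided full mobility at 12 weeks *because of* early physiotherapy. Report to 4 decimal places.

PNS ≈ 0.4779

p₁ = P(outcome | exposed) = 1104/1536 = 0.71875
p₀ = P(outcome | unexposed) = 524/2176 = 0.24081
Under exogeneity and monotonicity, PNS = p₁ − p₀.
PNS = 0.71875 − 0.24081 = 0.47794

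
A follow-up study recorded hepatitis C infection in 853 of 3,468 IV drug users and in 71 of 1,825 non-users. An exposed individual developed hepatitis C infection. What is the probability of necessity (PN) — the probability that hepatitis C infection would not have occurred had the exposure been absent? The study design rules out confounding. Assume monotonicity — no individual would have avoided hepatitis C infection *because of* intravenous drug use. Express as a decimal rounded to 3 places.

p₁ = P(outcome | exposed) = 853/3468 = 0.24596
p₀ = P(outcome | unexposed) = 71/1825 = 0.038904
Under exogeneity and monotonicity, PN = (p₁ − p₀) / p₁.
PN = (0.24596 − 0.038904) / 0.24596 = 0.20706 / 0.24596 ≈ 0.8418

PN ≈ 0.842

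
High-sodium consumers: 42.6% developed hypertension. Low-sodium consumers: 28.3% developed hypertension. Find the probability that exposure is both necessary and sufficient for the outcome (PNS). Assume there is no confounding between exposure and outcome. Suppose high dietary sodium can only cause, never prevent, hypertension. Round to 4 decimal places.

p₁ = 0.426, p₀ = 0.283.
Under exogeneity and monotonicity, PNS = p₁ − p₀.
PNS = 0.426 − 0.283 = 0.143

PNS ≈ 0.1430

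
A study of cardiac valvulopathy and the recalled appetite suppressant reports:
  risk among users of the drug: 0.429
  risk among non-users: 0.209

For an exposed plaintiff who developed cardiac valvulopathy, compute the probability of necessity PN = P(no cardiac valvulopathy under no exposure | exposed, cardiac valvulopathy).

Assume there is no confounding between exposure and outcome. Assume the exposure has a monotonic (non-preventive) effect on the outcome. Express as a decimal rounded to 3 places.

Let p₁ = 0.429, p₀ = 0.209.
Under exogeneity and monotonicity, PN = (p₁ − p₀) / p₁.
PN = (0.429 − 0.209) / 0.429 = 0.22 / 0.429 ≈ 0.5128

PN ≈ 0.513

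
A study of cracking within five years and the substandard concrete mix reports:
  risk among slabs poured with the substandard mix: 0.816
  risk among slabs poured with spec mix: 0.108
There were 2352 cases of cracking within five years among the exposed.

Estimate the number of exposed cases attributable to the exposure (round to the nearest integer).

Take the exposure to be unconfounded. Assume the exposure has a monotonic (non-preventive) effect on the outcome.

about 2041 cases

Let p₁ = 0.816, p₀ = 0.108.
PN = (p₁ − p₀)/p₁ = (0.816 − 0.108) / 0.816 ≈ 0.86765.
Attributable cases ≈ PN × (exposed cases) = 0.86765 × 2352 ≈ 2040.71.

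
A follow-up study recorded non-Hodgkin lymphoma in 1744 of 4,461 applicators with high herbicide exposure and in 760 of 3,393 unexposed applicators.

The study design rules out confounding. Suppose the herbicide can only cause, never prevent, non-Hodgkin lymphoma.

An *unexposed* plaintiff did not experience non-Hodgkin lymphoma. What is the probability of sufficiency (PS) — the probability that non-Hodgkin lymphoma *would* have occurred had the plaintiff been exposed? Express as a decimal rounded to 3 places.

PS ≈ 0.215

p₁ = P(outcome | exposed) = 1744/4461 = 0.39094
p₀ = P(outcome | unexposed) = 760/3393 = 0.22399
Under exogeneity and monotonicity, PS = (p₁ − p₀) / (1 − p₀).
PS = (0.39094 − 0.22399) / (1 − 0.22399) = 0.16695 / 0.77601 ≈ 0.2151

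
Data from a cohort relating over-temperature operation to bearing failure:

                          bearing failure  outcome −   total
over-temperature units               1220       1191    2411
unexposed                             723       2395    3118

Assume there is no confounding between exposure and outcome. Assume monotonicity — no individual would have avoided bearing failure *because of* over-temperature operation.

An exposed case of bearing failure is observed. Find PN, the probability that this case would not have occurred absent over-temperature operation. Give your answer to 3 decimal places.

PN ≈ 0.542

p₁ = P(outcome | exposed) = 1220/2411 = 0.50601
p₀ = P(outcome | unexposed) = 723/3118 = 0.23188
Under exogeneity and monotonicity, PN = (p₁ − p₀)/p₁.
PN = (0.50601 − 0.23188) / 0.50601 ≈ 0.5418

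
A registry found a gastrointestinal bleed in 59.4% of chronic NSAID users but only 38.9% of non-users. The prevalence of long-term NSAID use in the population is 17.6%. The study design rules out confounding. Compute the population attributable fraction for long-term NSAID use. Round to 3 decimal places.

PAF ≈ 0.085

p₁ = 0.594, p₀ = 0.389.
Overall risk P(Y=1) = π·p₁ + (1−π)·p₀ = 0.176×0.594 + 0.824×0.389 = 0.42508.
Under exogeneity, PAF = [P(Y=1) − p₀] / P(Y=1).
PAF = (0.42508 − 0.389) / 0.42508 ≈ 0.0849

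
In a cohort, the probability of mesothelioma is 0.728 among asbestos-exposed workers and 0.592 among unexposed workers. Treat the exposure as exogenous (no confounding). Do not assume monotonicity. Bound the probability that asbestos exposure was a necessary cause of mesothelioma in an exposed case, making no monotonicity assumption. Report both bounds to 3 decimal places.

Let p₁ = 0.728, p₀ = 0.592.
Under exogeneity alone the bounds on PN are max{0,(p₁−p₀)/p₁} ≤ PN ≤ min{1,(1−p₀)/p₁}.
  lower = (p₁ − p₀)/p₁ = 0.136 / 0.728 ≈ 0.1868
  upper = min{1, (1 − p₀)/p₁} = 0.408 / 0.728 ≈ 0.5604

0.187 ≤ PN ≤ 0.560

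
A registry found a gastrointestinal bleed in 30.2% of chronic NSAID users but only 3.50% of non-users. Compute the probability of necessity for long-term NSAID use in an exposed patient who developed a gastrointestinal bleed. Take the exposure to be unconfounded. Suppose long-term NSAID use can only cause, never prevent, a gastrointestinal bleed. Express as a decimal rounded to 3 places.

PN ≈ 0.884

p₁ = 0.302, p₀ = 0.035.
Under exogeneity and monotonicity, PN = (p₁ − p₀) / p₁.
PN = (0.302 − 0.035) / 0.302 = 0.267 / 0.302 ≈ 0.8841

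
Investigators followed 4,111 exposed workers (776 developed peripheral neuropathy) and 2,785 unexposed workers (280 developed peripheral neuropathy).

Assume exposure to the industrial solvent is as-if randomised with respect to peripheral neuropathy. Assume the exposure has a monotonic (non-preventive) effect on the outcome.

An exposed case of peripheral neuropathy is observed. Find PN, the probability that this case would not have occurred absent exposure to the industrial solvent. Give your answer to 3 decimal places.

p₁ = P(outcome | exposed) = 776/4111 = 0.18876
p₀ = P(outcome | unexposed) = 280/2785 = 0.10054
Under exogeneity and monotonicity, PN = (p₁ − p₀) / p₁.
PN = (0.18876 − 0.10054) / 0.18876 = 0.088223 / 0.18876 ≈ 0.4674

PN ≈ 0.467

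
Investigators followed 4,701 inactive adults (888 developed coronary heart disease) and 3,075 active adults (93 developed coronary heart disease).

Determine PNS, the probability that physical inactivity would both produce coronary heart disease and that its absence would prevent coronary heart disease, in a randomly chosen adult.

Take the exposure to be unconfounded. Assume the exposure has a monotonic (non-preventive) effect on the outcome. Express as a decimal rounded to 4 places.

PNS ≈ 0.1587

p₁ = P(outcome | exposed) = 888/4701 = 0.1889
p₀ = P(outcome | unexposed) = 93/3075 = 0.030244
Under exogeneity and monotonicity, PNS = p₁ − p₀.
PNS = 0.1889 − 0.030244 = 0.15865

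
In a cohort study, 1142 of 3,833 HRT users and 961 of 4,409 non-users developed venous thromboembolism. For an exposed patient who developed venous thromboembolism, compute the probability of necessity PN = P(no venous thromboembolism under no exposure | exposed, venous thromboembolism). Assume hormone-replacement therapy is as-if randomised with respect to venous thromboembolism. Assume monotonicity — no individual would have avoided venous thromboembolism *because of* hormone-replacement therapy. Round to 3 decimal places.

PN ≈ 0.268

p₁ = P(outcome | exposed) = 1142/3833 = 0.29794
p₀ = P(outcome | unexposed) = 961/4409 = 0.21796
Under exogeneity and monotonicity, PN = (p₁ − p₀) / p₁.
PN = (0.29794 − 0.21796) / 0.29794 = 0.079976 / 0.29794 ≈ 0.2684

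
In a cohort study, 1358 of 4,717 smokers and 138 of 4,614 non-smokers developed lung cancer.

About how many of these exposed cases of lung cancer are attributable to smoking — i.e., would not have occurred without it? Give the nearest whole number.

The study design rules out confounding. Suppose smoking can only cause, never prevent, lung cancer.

p₁ = P(outcome | exposed) = 1358/4717 = 0.28789
p₀ = P(outcome | unexposed) = 138/4614 = 0.029909
PN = (p₁ − p₀)/p₁ = (0.28789 − 0.029909) / 0.28789 ≈ 0.89611.
Attributable cases ≈ PN × (exposed cases) = 0.89611 × 1358 ≈ 1216.92.

about 1217 cases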